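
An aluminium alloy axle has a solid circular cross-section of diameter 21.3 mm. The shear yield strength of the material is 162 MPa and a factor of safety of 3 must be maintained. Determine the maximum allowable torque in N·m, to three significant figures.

T_allow = 102 N·m

τ_allow = 162/3 = 54.00 MPa.
For a solid shaft T_allow = τ_allow·πd³/16; πd³/16 = π×21.3³/16 = 1897 mm³.
T_allow = 54.00×1897 = 102500 N·mm = 102.5 N·m.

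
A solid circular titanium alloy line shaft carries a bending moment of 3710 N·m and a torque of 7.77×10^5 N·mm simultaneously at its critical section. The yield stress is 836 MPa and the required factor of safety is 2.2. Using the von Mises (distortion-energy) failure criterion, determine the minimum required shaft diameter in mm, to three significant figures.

d = 46.6 mm

σ_allow = σ_y/n = 836/2.2 = 380.0 MPa.
For a solid shaft σ_b = 32M/(πd³) and τ = 16T/(πd³), so the von Mises stress is σ' = (16/πd³)·√(4M²+3T²).
√(4M²+3T²) = √(4×(3.710×10^6)² + 3×(777000)²) = 7.541×10^6 N·mm.
d³ = 16×7.541×10^6/(π×380.0) = 101100 mm³.
d = 46.58 mm.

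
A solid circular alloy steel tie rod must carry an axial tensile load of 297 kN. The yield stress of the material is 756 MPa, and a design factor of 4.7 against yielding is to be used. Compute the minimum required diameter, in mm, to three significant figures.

Allowable stress σ_allow = 756/4.7 = 160.9 MPa.
Required area A = F/σ_allow = 297000/160.9 = 1846 mm².
A = πd²/4 → d = √(4A/π) = 48.49 mm.

d = 48.5 mm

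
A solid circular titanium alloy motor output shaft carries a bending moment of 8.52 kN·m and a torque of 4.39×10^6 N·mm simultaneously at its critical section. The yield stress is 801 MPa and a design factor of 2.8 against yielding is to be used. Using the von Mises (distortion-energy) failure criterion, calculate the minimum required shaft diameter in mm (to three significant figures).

σ_allow = σ_y/n = 801/2.8 = 286.1 MPa.
For a solid shaft σ_b = 32M/(πd³) and τ = 16T/(πd³), so the von Mises stress is σ' = (16/πd³)·√(4M²+3T²).
√(4M²+3T²) = √(4×(8.520×10^6)² + 3×(4.390×10^6)²) = 1.866×10^7 N·mm.
d³ = 16×1.866×10^7/(π×286.1) = 332200 mm³.
d = 69.26 mm.

d = 69.3 mm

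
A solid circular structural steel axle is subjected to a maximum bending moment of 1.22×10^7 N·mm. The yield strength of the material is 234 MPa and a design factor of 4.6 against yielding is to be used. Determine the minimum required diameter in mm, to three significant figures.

σ_allow = 234/4.6 = 50.87 MPa.
For a solid circular section σ = 32M/(πd³), so d³ = 32M/(π σ_allow) = 32×1.2200×10^7/(π×50.87) = 2.443×10^6 mm³.
d = 134.7 mm.

d = 135 mm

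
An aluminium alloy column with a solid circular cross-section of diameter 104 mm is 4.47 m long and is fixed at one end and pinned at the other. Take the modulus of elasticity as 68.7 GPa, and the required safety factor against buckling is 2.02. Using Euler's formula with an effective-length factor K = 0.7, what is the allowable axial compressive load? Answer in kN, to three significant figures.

I = πd⁴/64 = π×104⁴/64 = 5.743×10^6 mm⁴.
Effective length L_e = KL = 0.7×4.47 m = 3129 mm.
Euler critical load P_cr = π²EI/L_e² = π²×68700×5.743×10^6/3129² = 397700 N.
P_allow = P_cr/n = 397700/2.02 = 196900 N.

P_allow = 197 kN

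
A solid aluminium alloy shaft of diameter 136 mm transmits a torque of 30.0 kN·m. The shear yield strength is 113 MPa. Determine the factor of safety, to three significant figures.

τ = 16T/(πd³) = 16×3.0000×10^7/(π×136³) = 60.74 MPa.
n = τ_limit/τ = 113/60.74 = 1.860.

n = 1.86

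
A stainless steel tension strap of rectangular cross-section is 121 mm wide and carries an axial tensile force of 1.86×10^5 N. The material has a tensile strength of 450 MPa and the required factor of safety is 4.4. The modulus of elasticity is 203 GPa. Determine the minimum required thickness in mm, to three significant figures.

t = 15.0 mm

σ_allow = 450/4.4 = 102.3 MPa.
Required area A = F/σ_allow = 186000/102.3 = 1819 mm².
t = A/w = 1819/121 = 15.03 mm.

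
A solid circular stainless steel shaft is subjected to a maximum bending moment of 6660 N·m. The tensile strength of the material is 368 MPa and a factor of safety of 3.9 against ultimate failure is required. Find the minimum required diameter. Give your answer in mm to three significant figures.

σ_allow = 368/3.9 = 94.36 MPa.
For a solid circular section σ = 32M/(πd³), so d³ = 32M/(π σ_allow) = 32×6660000/(π×94.36) = 718900 mm³.
d = 89.58 mm.

d = 89.6 mm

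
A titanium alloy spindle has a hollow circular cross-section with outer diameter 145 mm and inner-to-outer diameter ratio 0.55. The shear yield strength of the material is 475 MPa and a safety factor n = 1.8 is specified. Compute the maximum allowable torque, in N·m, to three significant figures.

τ_allow = 475/1.8 = 263.9 MPa.
For a hollow shaft T_allow = τ_allow·πd_o³(1−k⁴)/16 with 1−k⁴ = 0.9085, so πd_o³(1−k⁴)/16 = 543800 mm³.
T_allow = 263.9×543800 = 1.435×10^8 N·mm = 143500 N·m.

T_allow = 1.44×10^5 N·m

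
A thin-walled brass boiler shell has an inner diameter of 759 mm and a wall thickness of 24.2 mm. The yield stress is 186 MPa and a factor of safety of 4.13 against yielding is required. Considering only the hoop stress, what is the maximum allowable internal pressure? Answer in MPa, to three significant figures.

σ_allow = 186/4.13 = 45.04 MPa.
σ_h = pD/(2t) → p_allow = 2σ_allow t/D = 2×45.04×24.2/759 = 2.872 MPa.

p_allow = 2.87 MPa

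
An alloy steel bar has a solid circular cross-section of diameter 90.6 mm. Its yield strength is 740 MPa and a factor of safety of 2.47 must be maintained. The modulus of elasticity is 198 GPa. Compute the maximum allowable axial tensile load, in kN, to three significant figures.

F_allow = 1930 kN

σ_allow = 740/2.47 = 299.6 MPa.
A = πd²/4 = π×90.6²/4 = 6447 mm².
F_allow = σ_allow × A = 299.6×6447 = 1.931×10^6 N.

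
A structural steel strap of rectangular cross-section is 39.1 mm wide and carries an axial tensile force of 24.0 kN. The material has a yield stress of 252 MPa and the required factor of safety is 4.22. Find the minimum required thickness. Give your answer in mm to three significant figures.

t = 10.3 mm

σ_allow = 252/4.22 = 59.72 MPa.
Required area A = F/σ_allow = 24000/59.72 = 401.9 mm².
t = A/w = 401.9/39.1 = 10.28 mm.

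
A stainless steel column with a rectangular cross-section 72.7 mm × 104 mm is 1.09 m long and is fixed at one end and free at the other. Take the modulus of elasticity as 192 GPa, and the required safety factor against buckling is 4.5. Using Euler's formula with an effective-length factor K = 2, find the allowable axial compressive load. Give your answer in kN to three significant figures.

P_allow = 295 kN

Buckling occurs about the weak axis: I_min = h·b³/12 = 104×72.7³/12 = 3.330×10^6 mm⁴ (b = 72.7 mm is the smaller dimension).
Effective length L_e = KL = 2×1.09 m = 2180 mm.
Euler critical load P_cr = π²EI/L_e² = π²×192000×3.330×10^6/2180² = 1.328×10^6 N.
P_allow = P_cr/n = 1.328×10^6/4.5 = 295100 N.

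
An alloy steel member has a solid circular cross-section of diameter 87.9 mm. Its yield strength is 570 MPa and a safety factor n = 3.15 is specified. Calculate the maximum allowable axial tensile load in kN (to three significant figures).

σ_allow = 570/3.15 = 181.0 MPa.
A = πd²/4 = π×87.9²/4 = 6068 mm².
F_allow = σ_allow × A = 181.0×6068 = 1.098×10^6 N.

F_allow = 1100 kN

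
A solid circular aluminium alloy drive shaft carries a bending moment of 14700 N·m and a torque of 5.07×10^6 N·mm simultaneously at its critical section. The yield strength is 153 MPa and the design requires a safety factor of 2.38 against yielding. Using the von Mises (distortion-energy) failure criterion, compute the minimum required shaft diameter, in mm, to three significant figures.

d = 134 mm

σ_allow = σ_y/n = 153/2.38 = 64.29 MPa.
For a solid shaft σ_b = 32M/(πd³) and τ = 16T/(πd³), so the von Mises stress is σ' = (16/πd³)·√(4M²+3T²).
√(4M²+3T²) = √(4×(1.470×10^7)² + 3×(5.070×10^6)²) = 3.068×10^7 N·mm.
d³ = 16×3.068×10^7/(π×64.29) = 2.431×10^6 mm³.
d = 134.5 mm.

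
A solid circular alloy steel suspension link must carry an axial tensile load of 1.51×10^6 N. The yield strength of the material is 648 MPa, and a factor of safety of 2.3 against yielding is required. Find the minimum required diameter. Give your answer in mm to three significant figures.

Allowable stress σ_allow = 648/2.3 = 281.7 MPa.
Required area A = F/σ_allow = 1510000/281.7 = 5360 mm².
A = πd²/4 → d = √(4A/π) = 82.61 mm.

d = 82.6 mm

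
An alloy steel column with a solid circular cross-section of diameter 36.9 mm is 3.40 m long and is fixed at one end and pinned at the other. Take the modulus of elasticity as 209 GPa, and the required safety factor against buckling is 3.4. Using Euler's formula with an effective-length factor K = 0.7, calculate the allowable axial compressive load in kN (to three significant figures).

P_allow = 9.75 kN

I = πd⁴/64 = π×36.9⁴/64 = 91010 mm⁴.
Effective length L_e = KL = 0.7×3.40 m = 2380 mm.
Euler critical load P_cr = π²EI/L_e² = π²×209000×91010/2380² = 33140 N.
P_allow = P_cr/n = 33140/3.4 = 9747 N.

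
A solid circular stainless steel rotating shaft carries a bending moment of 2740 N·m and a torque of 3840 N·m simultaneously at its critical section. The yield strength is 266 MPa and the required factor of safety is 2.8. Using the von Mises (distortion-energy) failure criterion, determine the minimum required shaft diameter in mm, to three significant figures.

σ_allow = σ_y/n = 266/2.8 = 95.00 MPa.
For a solid shaft σ_b = 32M/(πd³) and τ = 16T/(πd³), so the von Mises stress is σ' = (16/πd³)·√(4M²+3T²).
√(4M²+3T²) = √(4×(2.740×10^6)² + 3×(3.840×10^6)²) = 8.618×10^6 N·mm.
d³ = 16×8.618×10^6/(π×95.00) = 462000 mm³.
d = 77.31 mm.

d = 77.3 mm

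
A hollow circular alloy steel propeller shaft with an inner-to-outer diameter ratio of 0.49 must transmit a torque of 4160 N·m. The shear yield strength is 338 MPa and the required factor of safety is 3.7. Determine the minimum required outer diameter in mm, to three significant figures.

τ_allow = 338/3.7 = 91.35 MPa.
For a hollow shaft τ = 16T/[πd_o³(1−k⁴)] with k = 0.49, so 1−k⁴ = 0.9424.
d_o³ = 16T/[π τ_allow (1−k⁴)] = 16×4160000/(π×91.35×0.9424) = 246100 mm³.
d_o = 62.67 mm.

d_o = 62.7 mm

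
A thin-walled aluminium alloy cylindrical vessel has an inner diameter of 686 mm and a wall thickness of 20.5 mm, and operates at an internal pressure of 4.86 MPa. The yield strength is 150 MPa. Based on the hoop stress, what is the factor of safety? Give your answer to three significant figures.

n = 1.84

σ_h = pD/(2t) = 4.86×686/(2×20.5) = 81.32 MPa.
n = 150/81.32 = 1.845.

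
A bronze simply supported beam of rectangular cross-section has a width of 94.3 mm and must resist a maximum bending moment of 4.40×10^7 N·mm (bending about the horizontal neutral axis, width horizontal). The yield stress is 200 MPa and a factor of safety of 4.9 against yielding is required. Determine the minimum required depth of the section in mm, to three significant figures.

σ_allow = 200/4.9 = 40.82 MPa.
For a rectangular section σ = 6M/(bh²), so h² = 6M/(b σ_allow) = 6×4.4000×10^7/(94.3×40.82) = 68590 mm².
h = 261.9 mm.

h = 262 mm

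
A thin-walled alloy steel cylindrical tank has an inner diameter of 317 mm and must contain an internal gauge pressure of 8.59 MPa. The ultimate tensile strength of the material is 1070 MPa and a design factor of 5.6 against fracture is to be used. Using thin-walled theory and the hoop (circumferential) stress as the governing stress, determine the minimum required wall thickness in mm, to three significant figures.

t = 7.13 mm

σ_allow = 1070/5.6 = 191.1 MPa.
Hoop stress σ_h = pD/(2t), so t = pD/(2σ_allow) = 8.59×317/(2×191.1) = 7.126 mm.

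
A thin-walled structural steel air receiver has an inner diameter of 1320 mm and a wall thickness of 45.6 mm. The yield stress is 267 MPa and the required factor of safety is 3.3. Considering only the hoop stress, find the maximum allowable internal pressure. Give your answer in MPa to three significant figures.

σ_allow = 267/3.3 = 80.91 MPa.
σ_h = pD/(2t) → p_allow = 2σ_allow t/D = 2×80.91×45.6/1320 = 5.590 MPa.

p_allow = 5.59 MPa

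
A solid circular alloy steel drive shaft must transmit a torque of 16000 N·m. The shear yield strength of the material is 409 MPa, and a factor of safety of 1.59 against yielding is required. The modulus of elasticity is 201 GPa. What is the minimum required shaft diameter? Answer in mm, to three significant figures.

Allowable shear stress τ_allow = 409/1.59 = 257.2 MPa.
For a solid shaft τ = 16T/(πd³), so d³ = 16T/(π τ_allow) = 16×1.6000×10^7/(π×257.2) = 316800 mm³.
d = (316800)^(1/3) = 68.17 mm.

d = 68.2 mm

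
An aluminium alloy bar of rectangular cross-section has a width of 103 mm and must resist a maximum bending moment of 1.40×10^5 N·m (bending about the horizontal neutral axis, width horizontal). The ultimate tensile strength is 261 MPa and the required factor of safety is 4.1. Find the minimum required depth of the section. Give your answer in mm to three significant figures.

σ_allow = 261/4.1 = 63.66 MPa.
For a rectangular section σ = 6M/(bh²), so h² = 6M/(b σ_allow) = 6×1.4000×10^8/(103×63.66) = 128100 mm².
h = 357.9 mm.

h = 358 mm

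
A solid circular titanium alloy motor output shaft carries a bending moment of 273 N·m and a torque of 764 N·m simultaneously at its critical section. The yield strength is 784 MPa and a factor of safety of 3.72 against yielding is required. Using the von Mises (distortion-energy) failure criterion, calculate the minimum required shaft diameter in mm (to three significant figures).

σ_allow = σ_y/n = 784/3.72 = 210.8 MPa.
For a solid shaft σ_b = 32M/(πd³) and τ = 16T/(πd³), so the von Mises stress is σ' = (16/πd³)·√(4M²+3T²).
√(4M²+3T²) = √(4×(273000)² + 3×(764000)²) = 1.432×10^6 N·mm.
d³ = 16×1.432×10^6/(π×210.8) = 34590 mm³.
d = 32.58 mm.

d = 32.6 mm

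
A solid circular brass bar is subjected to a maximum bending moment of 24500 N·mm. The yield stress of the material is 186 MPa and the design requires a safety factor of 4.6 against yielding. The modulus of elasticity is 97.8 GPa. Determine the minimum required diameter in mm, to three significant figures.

σ_allow = 186/4.6 = 40.43 MPa.
For a solid circular section σ = 32M/(πd³), so d³ = 32M/(π σ_allow) = 32×24500/(π×40.43) = 6172 mm³.
d = 18.34 mm.

d = 18.3 mm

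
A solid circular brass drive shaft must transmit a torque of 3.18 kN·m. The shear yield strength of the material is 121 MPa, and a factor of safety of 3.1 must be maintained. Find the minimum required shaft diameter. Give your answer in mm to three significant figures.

Allowable shear stress τ_allow = 121/3.1 = 39.03 MPa.
For a solid shaft τ = 16T/(πd³), so d³ = 16T/(π τ_allow) = 16×3180000/(π×39.03) = 414900 mm³.
d = (414900)^(1/3) = 74.59 mm.

d = 74.6 mm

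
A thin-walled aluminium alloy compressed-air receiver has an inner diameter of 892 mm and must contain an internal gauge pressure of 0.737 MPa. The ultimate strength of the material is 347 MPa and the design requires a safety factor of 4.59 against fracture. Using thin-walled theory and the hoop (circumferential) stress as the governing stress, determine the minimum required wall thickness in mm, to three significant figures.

σ_allow = 347/4.59 = 75.60 MPa.
Hoop stress σ_h = pD/(2t), so t = pD/(2σ_allow) = 0.737×892/(2×75.60) = 4.348 mm.

t = 4.35 mm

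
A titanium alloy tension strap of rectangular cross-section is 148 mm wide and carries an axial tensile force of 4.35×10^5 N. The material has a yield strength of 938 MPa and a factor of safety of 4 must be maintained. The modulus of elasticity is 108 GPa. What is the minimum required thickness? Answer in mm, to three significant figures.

t = 12.5 mm

σ_allow = 938/4 = 234.5 MPa.
Required area A = F/σ_allow = 435000/234.5 = 1855 mm².
t = A/w = 1855/148 = 12.53 mm.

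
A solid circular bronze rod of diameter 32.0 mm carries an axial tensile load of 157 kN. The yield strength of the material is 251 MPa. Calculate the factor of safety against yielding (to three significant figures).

A = πd²/4 = 804.2 mm².
σ = F/A = 157000/804.2 = 195.2 MPa.
n = 251/195.2 = 1.286.

n = 1.29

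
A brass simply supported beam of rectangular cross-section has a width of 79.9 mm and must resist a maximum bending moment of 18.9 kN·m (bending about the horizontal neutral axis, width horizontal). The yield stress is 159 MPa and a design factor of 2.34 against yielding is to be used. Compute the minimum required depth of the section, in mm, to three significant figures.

σ_allow = 159/2.34 = 67.95 MPa.
For a rectangular section σ = 6M/(bh²), so h² = 6M/(b σ_allow) = 6×1.8900×10^7/(79.9×67.95) = 20890 mm².
h = 144.5 mm.

h = 145 mm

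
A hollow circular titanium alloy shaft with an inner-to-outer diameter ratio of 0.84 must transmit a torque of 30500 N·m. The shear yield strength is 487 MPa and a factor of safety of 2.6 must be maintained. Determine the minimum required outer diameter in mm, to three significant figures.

τ_allow = 487/2.6 = 187.3 MPa.
For a hollow shaft τ = 16T/[πd_o³(1−k⁴)] with k = 0.84, so 1−k⁴ = 0.5021.
d_o³ = 16T/[π τ_allow (1−k⁴)] = 16×3.0500×10^7/(π×187.3×0.5021) = 1.652×10^6 mm³.
d_o = 118.2 mm.

d_o = 118 mm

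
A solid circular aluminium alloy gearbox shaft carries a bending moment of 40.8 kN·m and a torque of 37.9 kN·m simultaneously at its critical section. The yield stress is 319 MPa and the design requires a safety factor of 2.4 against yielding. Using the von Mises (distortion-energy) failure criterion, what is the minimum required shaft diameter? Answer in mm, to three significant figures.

d = 159 mm

σ_allow = σ_y/n = 319/2.4 = 132.9 MPa.
For a solid shaft σ_b = 32M/(πd³) and τ = 16T/(πd³), so the von Mises stress is σ' = (16/πd³)·√(4M²+3T²).
√(4M²+3T²) = √(4×(4.080×10^7)² + 3×(3.790×10^7)²) = 1.047×10^8 N·mm.
d³ = 16×1.047×10^8/(π×132.9) = 4.013×10^6 mm³.
d = 158.9 mm.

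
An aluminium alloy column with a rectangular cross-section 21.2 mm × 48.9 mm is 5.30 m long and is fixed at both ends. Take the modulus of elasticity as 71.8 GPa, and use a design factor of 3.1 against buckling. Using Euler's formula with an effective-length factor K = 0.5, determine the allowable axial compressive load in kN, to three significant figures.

Buckling occurs about the weak axis: I_min = h·b³/12 = 48.9×21.2³/12 = 38830 mm⁴ (b = 21.2 mm is the smaller dimension).
Effective length L_e = KL = 0.5×5.30 m = 2650 mm.
Euler critical load P_cr = π²EI/L_e² = π²×71800×38830/2650² = 3918 N.
P_allow = P_cr/n = 3918/3.1 = 1264 N.

P_allow = 1.26 kN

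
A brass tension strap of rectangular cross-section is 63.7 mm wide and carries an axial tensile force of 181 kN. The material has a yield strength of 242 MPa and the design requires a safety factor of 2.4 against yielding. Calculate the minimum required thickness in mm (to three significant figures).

σ_allow = 242/2.4 = 100.8 MPa.
Required area A = F/σ_allow = 181000/100.8 = 1795 mm².
t = A/w = 1795/63.7 = 28.18 mm.

t = 28.2 mm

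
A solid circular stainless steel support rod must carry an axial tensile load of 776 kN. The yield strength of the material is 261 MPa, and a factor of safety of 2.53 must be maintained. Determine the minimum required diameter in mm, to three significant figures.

Allowable stress σ_allow = 261/2.53 = 103.2 MPa.
Required area A = F/σ_allow = 776000/103.2 = 7522 mm².
A = πd²/4 → d = √(4A/π) = 97.86 mm.

d = 97.9 mm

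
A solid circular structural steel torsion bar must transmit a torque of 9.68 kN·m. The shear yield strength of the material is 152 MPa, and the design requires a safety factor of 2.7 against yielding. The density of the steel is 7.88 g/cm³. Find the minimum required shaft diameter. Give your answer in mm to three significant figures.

d = 95.7 mm

Allowable shear stress τ_allow = 152/2.7 = 56.30 MPa.
For a solid shaft τ = 16T/(πd³), so d³ = 16T/(π τ_allow) = 16×9680000/(π×56.30) = 875700 mm³.
d = (875700)^(1/3) = 95.67 mm.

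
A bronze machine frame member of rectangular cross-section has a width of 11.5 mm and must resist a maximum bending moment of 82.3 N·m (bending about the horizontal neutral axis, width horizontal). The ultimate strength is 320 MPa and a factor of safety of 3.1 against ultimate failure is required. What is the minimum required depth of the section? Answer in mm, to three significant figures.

σ_allow = 320/3.1 = 103.2 MPa.
For a rectangular section σ = 6M/(bh²), so h² = 6M/(b σ_allow) = 6×82300/(11.5×103.2) = 416.0 mm².
h = 20.40 mm.

h = 20.4 mm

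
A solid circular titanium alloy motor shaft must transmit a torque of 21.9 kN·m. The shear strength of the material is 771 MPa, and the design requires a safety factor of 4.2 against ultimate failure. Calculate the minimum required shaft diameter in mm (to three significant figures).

d = 84.7 mm

Allowable shear stress τ_allow = 771/4.2 = 183.6 MPa.
For a solid shaft τ = 16T/(πd³), so d³ = 16T/(π τ_allow) = 16×2.1900×10^7/(π×183.6) = 607600 mm³.
d = (607600)^(1/3) = 84.70 mm.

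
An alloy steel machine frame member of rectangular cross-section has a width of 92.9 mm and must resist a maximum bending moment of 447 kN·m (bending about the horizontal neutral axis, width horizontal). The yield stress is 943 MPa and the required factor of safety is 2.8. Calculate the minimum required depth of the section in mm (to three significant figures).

h = 293 mm

σ_allow = 943/2.8 = 336.8 MPa.
For a rectangular section σ = 6M/(bh²), so h² = 6M/(b σ_allow) = 6×4.4700×10^8/(92.9×336.8) = 85720 mm².
h = 292.8 mm.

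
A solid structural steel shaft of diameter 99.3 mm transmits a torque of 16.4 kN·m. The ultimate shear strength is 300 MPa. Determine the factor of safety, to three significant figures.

τ = 16T/(πd³) = 16×1.6400×10^7/(π×99.3³) = 85.30 MPa.
n = τ_limit/τ = 300/85.30 = 3.517.

n = 3.52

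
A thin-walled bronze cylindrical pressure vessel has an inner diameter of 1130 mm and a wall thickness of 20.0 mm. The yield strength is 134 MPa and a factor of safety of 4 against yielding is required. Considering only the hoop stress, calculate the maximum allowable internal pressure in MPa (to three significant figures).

p_allow = 1.19 MPa

σ_allow = 134/4 = 33.50 MPa.
σ_h = pD/(2t) → p_allow = 2σ_allow t/D = 2×33.50×20.0/1130 = 1.186 MPa.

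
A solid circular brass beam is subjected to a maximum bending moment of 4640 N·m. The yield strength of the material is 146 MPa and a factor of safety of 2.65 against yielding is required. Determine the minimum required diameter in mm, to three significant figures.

d = 95.0 mm

σ_allow = 146/2.65 = 55.09 MPa.
For a solid circular section σ = 32M/(πd³), so d³ = 32M/(π σ_allow) = 32×4640000/(π×55.09) = 857800 mm³.
d = 95.02 mm.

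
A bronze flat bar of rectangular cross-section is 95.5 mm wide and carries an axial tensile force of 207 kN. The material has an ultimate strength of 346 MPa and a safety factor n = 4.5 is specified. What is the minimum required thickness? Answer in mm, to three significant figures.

t = 28.2 mm

σ_allow = 346/4.5 = 76.89 MPa.
Required area A = F/σ_allow = 207000/76.89 = 2692 mm².
t = A/w = 2692/95.5 = 28.19 mm.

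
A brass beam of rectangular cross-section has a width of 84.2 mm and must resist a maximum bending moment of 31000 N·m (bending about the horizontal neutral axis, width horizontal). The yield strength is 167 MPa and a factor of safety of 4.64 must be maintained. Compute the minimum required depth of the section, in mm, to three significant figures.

σ_allow = 167/4.64 = 35.99 MPa.
For a rectangular section σ = 6M/(bh²), so h² = 6M/(b σ_allow) = 6×3.1000×10^7/(84.2×35.99) = 61380 mm².
h = 247.7 mm.

h = 248 mm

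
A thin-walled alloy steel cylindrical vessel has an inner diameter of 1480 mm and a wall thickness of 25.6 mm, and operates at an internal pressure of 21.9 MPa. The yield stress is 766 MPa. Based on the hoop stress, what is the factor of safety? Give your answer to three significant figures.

σ_h = pD/(2t) = 21.9×1480/(2×25.6) = 633.0 MPa.
n = 766/633.0 = 1.210.

n = 1.21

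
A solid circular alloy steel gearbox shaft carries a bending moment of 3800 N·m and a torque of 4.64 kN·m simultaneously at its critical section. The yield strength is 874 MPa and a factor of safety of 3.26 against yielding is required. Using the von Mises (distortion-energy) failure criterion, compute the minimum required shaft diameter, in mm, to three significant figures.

σ_allow = σ_y/n = 874/3.26 = 268.1 MPa.
For a solid shaft σ_b = 32M/(πd³) and τ = 16T/(πd³), so the von Mises stress is σ' = (16/πd³)·√(4M²+3T²).
√(4M²+3T²) = √(4×(3.800×10^6)² + 3×(4.640×10^6)²) = 1.106×10^7 N·mm.
d³ = 16×1.106×10^7/(π×268.1) = 210100 mm³.
d = 59.45 mm.

d = 59.5 mm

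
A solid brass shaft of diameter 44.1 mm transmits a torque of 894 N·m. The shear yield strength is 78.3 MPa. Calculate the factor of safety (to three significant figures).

τ = 16T/(πd³) = 16×894000/(π×44.1³) = 53.09 MPa.
n = τ_limit/τ = 78.3/53.09 = 1.475.

n = 1.47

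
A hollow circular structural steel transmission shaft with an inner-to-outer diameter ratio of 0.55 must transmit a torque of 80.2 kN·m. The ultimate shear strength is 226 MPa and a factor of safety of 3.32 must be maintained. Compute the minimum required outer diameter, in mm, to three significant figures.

d_o = 188 mm

τ_allow = 226/3.32 = 68.07 MPa.
For a hollow shaft τ = 16T/[πd_o³(1−k⁴)] with k = 0.55, so 1−k⁴ = 0.9085.
d_o³ = 16T/[π τ_allow (1−k⁴)] = 16×8.0200×10^7/(π×68.07×0.9085) = 6.605×10^6 mm³.
d_o = 187.6 mm.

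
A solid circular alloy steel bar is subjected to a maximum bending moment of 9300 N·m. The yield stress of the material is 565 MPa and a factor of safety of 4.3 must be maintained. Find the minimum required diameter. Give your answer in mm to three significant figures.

d = 89.7 mm

σ_allow = 565/4.3 = 131.4 MPa.
For a solid circular section σ = 32M/(πd³), so d³ = 32M/(π σ_allow) = 32×9300000/(π×131.4) = 720900 mm³.
d = 89.67 mm.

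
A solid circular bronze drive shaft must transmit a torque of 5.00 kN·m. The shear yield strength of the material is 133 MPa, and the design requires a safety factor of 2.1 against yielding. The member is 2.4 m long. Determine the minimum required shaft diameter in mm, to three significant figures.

Allowable shear stress τ_allow = 133/2.1 = 63.33 MPa.
For a solid shaft τ = 16T/(πd³), so d³ = 16T/(π τ_allow) = 16×5000000/(π×63.33) = 402100 mm³.
d = (402100)^(1/3) = 73.81 mm.

d = 73.8 mm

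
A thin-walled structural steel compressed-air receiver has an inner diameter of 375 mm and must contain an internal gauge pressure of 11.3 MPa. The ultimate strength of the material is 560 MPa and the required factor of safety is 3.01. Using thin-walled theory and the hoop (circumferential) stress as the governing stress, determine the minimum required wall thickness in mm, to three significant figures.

t = 11.4 mm

σ_allow = 560/3.01 = 186.0 MPa.
Hoop stress σ_h = pD/(2t), so t = pD/(2σ_allow) = 11.3×375/(2×186.0) = 11.39 mm.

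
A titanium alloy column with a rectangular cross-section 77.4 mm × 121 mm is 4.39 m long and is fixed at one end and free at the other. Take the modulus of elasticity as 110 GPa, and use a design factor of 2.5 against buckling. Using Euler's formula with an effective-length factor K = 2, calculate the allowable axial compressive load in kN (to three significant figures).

P_allow = 26.3 kN

Buckling occurs about the weak axis: I_min = h·b³/12 = 121×77.4³/12 = 4.675×10^6 mm⁴ (b = 77.4 mm is the smaller dimension).
Effective length L_e = KL = 2×4.39 m = 8780 mm.
Euler critical load P_cr = π²EI/L_e² = π²×110000×4.675×10^6/8780² = 65850 N.
P_allow = P_cr/n = 65850/2.5 = 26340 N.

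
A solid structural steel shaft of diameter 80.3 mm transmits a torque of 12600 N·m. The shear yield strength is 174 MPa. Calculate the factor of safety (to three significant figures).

n = 1.40

τ = 16T/(πd³) = 16×1.2600×10^7/(π×80.3³) = 123.9 MPa.
n = τ_limit/τ = 174/123.9 = 1.404.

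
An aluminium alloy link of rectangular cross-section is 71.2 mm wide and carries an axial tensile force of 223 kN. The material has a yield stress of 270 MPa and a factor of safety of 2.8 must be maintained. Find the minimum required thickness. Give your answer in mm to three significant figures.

σ_allow = 270/2.8 = 96.43 MPa.
Required area A = F/σ_allow = 223000/96.43 = 2313 mm².
t = A/w = 2313/71.2 = 32.48 mm.

t = 32.5 mm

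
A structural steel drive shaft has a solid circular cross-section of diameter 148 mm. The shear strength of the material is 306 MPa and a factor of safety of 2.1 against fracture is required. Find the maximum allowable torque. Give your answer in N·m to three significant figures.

T_allow = 92800 N·m

τ_allow = 306/2.1 = 145.7 MPa.
For a solid shaft T_allow = τ_allow·πd³/16; πd³/16 = π×148³/16 = 636500 mm³.
T_allow = 145.7×636500 = 9.275×10^7 N·mm = 92750 N·m.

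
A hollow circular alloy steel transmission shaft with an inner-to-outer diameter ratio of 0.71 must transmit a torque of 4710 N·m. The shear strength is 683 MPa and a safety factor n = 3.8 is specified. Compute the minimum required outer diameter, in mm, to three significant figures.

τ_allow = 683/3.8 = 179.7 MPa.
For a hollow shaft τ = 16T/[πd_o³(1−k⁴)] with k = 0.71, so 1−k⁴ = 0.7459.
d_o³ = 16T/[π τ_allow (1−k⁴)] = 16×4710000/(π×179.7×0.7459) = 178900 mm³.
d_o = 56.35 mm.

d_o = 56.4 mm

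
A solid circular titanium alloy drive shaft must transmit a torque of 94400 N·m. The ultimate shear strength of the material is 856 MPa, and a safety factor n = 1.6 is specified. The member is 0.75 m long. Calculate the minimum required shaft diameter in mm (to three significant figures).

d = 96.5 mm

Allowable shear stress τ_allow = 856/1.6 = 535.0 MPa.
For a solid shaft τ = 16T/(πd³), so d³ = 16T/(π τ_allow) = 16×9.4400×10^7/(π×535.0) = 898600 mm³.
d = (898600)^(1/3) = 96.50 mm.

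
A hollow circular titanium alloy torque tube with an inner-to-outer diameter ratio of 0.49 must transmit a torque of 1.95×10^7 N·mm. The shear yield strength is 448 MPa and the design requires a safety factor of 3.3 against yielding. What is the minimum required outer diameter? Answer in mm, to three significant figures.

d_o = 91.9 mm

τ_allow = 448/3.3 = 135.8 MPa.
For a hollow shaft τ = 16T/[πd_o³(1−k⁴)] with k = 0.49, so 1−k⁴ = 0.9424.
d_o³ = 16T/[π τ_allow (1−k⁴)] = 16×1.9500×10^7/(π×135.8×0.9424) = 776300 mm³.
d_o = 91.91 mm.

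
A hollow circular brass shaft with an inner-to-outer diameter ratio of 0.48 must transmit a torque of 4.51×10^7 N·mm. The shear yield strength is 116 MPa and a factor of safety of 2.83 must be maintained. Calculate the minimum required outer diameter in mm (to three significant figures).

τ_allow = 116/2.83 = 40.99 MPa.
For a hollow shaft τ = 16T/[πd_o³(1−k⁴)] with k = 0.48, so 1−k⁴ = 0.9469.
d_o³ = 16T/[π τ_allow (1−k⁴)] = 16×4.5100×10^7/(π×40.99×0.9469) = 5.918×10^6 mm³.
d_o = 180.9 mm.

d_o = 181 mm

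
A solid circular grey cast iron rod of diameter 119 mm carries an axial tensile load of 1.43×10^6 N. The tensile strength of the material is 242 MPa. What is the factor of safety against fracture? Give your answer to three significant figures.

n = 1.88

A = πd²/4 = 11120 mm².
σ = F/A = 1430000/11120 = 128.6 MPa.
n = 242/128.6 = 1.882.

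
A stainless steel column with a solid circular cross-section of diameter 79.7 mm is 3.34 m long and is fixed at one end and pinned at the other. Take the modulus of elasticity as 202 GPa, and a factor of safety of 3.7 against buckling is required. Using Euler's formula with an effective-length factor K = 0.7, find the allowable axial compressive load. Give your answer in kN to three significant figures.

P_allow = 195 kN

I = πd⁴/64 = π×79.7⁴/64 = 1.981×10^6 mm⁴.
Effective length L_e = KL = 0.7×3.34 m = 2338 mm.
Euler critical load P_cr = π²EI/L_e² = π²×202000×1.981×10^6/2338² = 722400 N.
P_allow = P_cr/n = 722400/3.7 = 195200 N.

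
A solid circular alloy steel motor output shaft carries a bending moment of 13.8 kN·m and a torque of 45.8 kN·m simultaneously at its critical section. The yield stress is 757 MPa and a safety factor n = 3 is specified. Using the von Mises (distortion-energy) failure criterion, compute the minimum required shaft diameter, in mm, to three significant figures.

d = 119 mm

σ_allow = σ_y/n = 757/3 = 252.3 MPa.
For a solid shaft σ_b = 32M/(πd³) and τ = 16T/(πd³), so the von Mises stress is σ' = (16/πd³)·√(4M²+3T²).
√(4M²+3T²) = √(4×(1.380×10^7)² + 3×(4.580×10^7)²) = 8.399×10^7 N·mm.
d³ = 16×8.399×10^7/(π×252.3) = 1.695×10^6 mm³.
d = 119.2 mm.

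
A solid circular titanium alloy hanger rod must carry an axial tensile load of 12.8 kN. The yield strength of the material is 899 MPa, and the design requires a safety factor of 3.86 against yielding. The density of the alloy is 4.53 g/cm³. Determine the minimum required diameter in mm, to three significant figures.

d = 8.37 mm

Allowable stress σ_allow = 899/3.86 = 232.9 MPa.
Required area A = F/σ_allow = 12800/232.9 = 54.96 mm².
A = πd²/4 → d = √(4A/π) = 8.365 mm.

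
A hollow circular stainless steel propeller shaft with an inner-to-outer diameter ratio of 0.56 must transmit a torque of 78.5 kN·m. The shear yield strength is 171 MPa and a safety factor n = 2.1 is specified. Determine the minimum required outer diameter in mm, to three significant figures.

τ_allow = 171/2.1 = 81.43 MPa.
For a hollow shaft τ = 16T/[πd_o³(1−k⁴)] with k = 0.56, so 1−k⁴ = 0.9017.
d_o³ = 16T/[π τ_allow (1−k⁴)] = 16×7.8500×10^7/(π×81.43×0.9017) = 5.445×10^6 mm³.
d_o = 175.9 mm.

d_o = 176 mm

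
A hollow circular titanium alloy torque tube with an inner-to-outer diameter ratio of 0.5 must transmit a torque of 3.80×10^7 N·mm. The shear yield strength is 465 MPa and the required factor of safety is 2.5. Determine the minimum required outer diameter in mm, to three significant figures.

τ_allow = 465/2.5 = 186.0 MPa.
For a hollow shaft τ = 16T/[πd_o³(1−k⁴)] with k = 0.5, so 1−k⁴ = 0.9375.
d_o³ = 16T/[π τ_allow (1−k⁴)] = 16×3.8000×10^7/(π×186.0×0.9375) = 1.110×10^6 mm³.
d_o = 103.5 mm.

d_o = 104 mm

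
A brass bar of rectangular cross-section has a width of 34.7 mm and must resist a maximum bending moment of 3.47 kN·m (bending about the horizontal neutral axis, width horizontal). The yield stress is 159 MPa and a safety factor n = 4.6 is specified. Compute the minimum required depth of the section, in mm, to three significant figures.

σ_allow = 159/4.6 = 34.57 MPa.
For a rectangular section σ = 6M/(bh²), so h² = 6M/(b σ_allow) = 6×3470000/(34.7×34.57) = 17360 mm².
h = 131.8 mm.

h = 132 mm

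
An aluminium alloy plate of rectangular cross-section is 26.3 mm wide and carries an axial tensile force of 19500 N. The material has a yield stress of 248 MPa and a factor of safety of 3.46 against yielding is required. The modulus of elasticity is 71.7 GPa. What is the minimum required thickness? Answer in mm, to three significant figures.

σ_allow = 248/3.46 = 71.68 MPa.
Required area A = F/σ_allow = 19500/71.68 = 272.1 mm².
t = A/w = 272.1/26.3 = 10.34 mm.

t = 10.3 mm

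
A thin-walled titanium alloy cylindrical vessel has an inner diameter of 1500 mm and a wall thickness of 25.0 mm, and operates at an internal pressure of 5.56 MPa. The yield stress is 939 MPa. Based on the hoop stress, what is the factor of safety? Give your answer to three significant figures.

n = 5.63

σ_h = pD/(2t) = 5.56×1500/(2×25.0) = 166.8 MPa.
n = 939/166.8 = 5.629.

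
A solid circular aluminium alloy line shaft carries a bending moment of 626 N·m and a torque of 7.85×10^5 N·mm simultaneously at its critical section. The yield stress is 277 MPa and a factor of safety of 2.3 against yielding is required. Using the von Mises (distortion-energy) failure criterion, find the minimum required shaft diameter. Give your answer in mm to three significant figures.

σ_allow = σ_y/n = 277/2.3 = 120.4 MPa.
For a solid shaft σ_b = 32M/(πd³) and τ = 16T/(πd³), so the von Mises stress is σ' = (16/πd³)·√(4M²+3T²).
√(4M²+3T²) = √(4×(626000)² + 3×(785000)²) = 1.848×10^6 N·mm.
d³ = 16×1.848×10^6/(π×120.4) = 78160 mm³.
d = 42.76 mm.

d = 42.8 mm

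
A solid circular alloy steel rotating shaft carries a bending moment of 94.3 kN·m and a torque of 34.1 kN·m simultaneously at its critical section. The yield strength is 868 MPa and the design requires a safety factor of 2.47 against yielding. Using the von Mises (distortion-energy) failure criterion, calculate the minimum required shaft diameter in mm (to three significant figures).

d = 142 mm

σ_allow = σ_y/n = 868/2.47 = 351.4 MPa.
For a solid shaft σ_b = 32M/(πd³) and τ = 16T/(πd³), so the von Mises stress is σ' = (16/πd³)·√(4M²+3T²).
√(4M²+3T²) = √(4×(9.430×10^7)² + 3×(3.410×10^7)²) = 1.976×10^8 N·mm.
d³ = 16×1.976×10^8/(π×351.4) = 2.864×10^6 mm³.
d = 142.0 mm.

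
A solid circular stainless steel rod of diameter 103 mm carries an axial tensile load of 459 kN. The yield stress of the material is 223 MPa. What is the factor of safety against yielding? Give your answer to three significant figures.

A = πd²/4 = 8332 mm².
σ = F/A = 459000/8332 = 55.09 MPa.
n = 223/55.09 = 4.048.

n = 4.05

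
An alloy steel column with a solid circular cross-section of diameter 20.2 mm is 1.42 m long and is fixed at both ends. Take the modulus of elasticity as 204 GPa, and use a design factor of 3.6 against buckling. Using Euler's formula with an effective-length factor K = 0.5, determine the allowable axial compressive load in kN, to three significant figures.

I = πd⁴/64 = π×20.2⁴/64 = 8173 mm⁴.
Effective length L_e = KL = 0.5×1.42 m = 710.0 mm.
Euler critical load P_cr = π²EI/L_e² = π²×204000×8173/710.0² = 32640 N.
P_allow = P_cr/n = 32640/3.6 = 9067 N.

P_allow = 9.07 kN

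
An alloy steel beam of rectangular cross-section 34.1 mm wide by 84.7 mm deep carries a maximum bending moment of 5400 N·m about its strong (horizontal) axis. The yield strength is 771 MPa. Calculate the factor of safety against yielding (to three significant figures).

Section modulus S = bh²/6 = 34.1×84.7²/6 = 40770 mm³.
σ = M/S = 5400000/40770 = 132.4 MPa.
n = 771/132.4 = 5.821.

n = 5.82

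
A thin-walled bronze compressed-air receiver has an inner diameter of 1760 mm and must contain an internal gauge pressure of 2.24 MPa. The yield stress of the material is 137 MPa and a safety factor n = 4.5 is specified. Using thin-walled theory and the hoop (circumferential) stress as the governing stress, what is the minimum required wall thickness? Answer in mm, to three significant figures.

σ_allow = 137/4.5 = 30.44 MPa.
Hoop stress σ_h = pD/(2t), so t = pD/(2σ_allow) = 2.24×1760/(2×30.44) = 64.75 mm.

t = 64.7 mm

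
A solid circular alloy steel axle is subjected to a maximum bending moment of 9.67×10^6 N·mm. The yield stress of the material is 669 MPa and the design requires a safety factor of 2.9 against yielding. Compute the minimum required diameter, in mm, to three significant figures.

d = 75.3 mm

σ_allow = 669/2.9 = 230.7 MPa.
For a solid circular section σ = 32M/(πd³), so d³ = 32M/(π σ_allow) = 32×9670000/(π×230.7) = 427000 mm³.
d = 75.30 mm.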